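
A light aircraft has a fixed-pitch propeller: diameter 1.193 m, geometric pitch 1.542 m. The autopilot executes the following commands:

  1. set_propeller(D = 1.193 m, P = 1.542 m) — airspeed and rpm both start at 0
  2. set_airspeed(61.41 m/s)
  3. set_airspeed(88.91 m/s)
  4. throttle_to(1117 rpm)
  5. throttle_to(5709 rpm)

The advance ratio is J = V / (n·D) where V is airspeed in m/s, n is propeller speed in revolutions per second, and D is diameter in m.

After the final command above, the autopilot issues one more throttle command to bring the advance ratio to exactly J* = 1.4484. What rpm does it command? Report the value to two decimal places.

set_propeller: D = 1.193 m, P = 1.542 m (p = P/D = 1.292540); state ← (V=0, rpm=0)
set_airspeed(61.41): V ← 61.41 m/s
set_airspeed(88.91): V ← 88.91 m/s
throttle_to(1117): rpm ← 1117
throttle_to(5709): rpm ← 5709
final state: V = 88.91 m/s, rpm = 5709 → n = rpm/60 = 95.150000 rev/s
target J* = 1.4484; solve J* = V/(n·D) for n: n = V/(J*·D) = 88.91/(1.4484 × 1.193) = 51.454297 rev/s
rpm = 60·n = 3087.257830

rpm = 3087.26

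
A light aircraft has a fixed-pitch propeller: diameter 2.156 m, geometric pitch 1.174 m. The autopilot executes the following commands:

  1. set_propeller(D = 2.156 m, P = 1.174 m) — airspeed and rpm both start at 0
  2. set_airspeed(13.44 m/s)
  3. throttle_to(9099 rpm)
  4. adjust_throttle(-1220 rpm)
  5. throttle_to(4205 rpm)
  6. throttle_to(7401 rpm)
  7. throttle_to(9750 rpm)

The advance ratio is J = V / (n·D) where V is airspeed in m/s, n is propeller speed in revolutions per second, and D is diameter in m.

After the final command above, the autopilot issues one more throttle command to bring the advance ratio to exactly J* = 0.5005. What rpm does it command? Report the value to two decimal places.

set_propeller: D = 2.156 m, P = 1.174 m (p = P/D = 0.544527); state ← (V=0, rpm=0)
set_airspeed(13.44): V ← 13.44 m/s
throttle_to(9099): rpm ← 9099
adjust_throttle(-1220): rpm ← 9099 -1220 = 7879
throttle_to(4205): rpm ← 4205
throttle_to(7401): rpm ← 7401
throttle_to(9750): rpm ← 9750
final state: V = 13.44 m/s, rpm = 9750 → n = rpm/60 = 162.500000 rev/s
target J* = 0.5005; solve J* = V/(n·D) for n: n = V/(J*·D) = 13.44/(0.5005 × 2.156) = 12.455077 rev/s
rpm = 60·n = 747.304643

rpm = 747.30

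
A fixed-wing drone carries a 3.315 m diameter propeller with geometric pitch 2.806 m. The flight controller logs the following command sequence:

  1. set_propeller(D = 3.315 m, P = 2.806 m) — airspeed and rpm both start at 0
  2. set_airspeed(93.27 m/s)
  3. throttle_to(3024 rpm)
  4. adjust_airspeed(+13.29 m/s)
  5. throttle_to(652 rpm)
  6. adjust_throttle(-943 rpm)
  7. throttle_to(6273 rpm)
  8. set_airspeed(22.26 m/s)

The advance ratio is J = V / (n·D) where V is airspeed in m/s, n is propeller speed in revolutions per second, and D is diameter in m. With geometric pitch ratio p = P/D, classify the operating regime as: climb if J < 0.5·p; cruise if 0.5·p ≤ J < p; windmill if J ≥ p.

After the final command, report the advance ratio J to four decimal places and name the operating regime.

J = 0.0642, regime = climb

set_propeller: D = 3.315 m, P = 2.806 m (p = P/D = 0.846456); state ← (V=0, rpm=0)
set_airspeed(93.27): V ← 93.27 m/s
throttle_to(3024): rpm ← 3024
adjust_airspeed(+13.29): V ← 93.27 +13.29 = 106.56 m/s
throttle_to(652): rpm ← 652
adjust_throttle(-943): rpm ← 652 -943 = -291
throttle_to(6273): rpm ← 6273
set_airspeed(22.26): V ← 22.26 m/s
final state: V = 22.26 m/s, rpm = 6273 → n = rpm/60 = 104.550000 rev/s
J = V / (n·D) = 22.26 / (104.550000 × 3.315) = 0.064227
regime bands: climb J<0.4232 | cruise [0.4232, 0.8465) | windmill J≥0.8465
J = 0.0642 → climb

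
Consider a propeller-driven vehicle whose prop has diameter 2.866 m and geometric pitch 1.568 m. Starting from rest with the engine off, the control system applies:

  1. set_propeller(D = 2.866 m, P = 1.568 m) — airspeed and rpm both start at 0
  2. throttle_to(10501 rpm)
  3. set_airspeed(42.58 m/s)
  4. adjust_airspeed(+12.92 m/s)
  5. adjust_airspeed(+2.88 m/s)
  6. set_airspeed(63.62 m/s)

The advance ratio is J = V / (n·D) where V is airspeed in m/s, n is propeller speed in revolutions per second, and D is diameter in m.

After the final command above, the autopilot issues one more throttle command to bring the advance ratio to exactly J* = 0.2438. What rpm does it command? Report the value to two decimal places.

rpm = 5463.05

set_propeller: D = 2.866 m, P = 1.568 m (p = P/D = 0.547104); state ← (V=0, rpm=0)
throttle_to(10501): rpm ← 10501
set_airspeed(42.58): V ← 42.58 m/s
adjust_airspeed(+12.92): V ← 42.58 +12.92 = 55.5 m/s
adjust_airspeed(+2.88): V ← 55.5 +2.88 = 58.38 m/s
set_airspeed(63.62): V ← 63.62 m/s
final state: V = 63.62 m/s, rpm = 10501 → n = rpm/60 = 175.016667 rev/s
target J* = 0.2438; solve J* = V/(n·D) for n: n = V/(J*·D) = 63.62/(0.2438 × 2.866) = 91.050802 rev/s
rpm = 60·n = 5463.048144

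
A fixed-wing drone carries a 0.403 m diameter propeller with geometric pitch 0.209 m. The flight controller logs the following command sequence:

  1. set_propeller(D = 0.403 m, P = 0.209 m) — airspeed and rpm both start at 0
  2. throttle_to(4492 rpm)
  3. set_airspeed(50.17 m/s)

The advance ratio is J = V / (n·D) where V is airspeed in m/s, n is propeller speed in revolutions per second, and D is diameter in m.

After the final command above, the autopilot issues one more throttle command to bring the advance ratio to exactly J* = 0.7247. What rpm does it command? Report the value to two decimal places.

rpm = 10306.99

set_propeller: D = 0.403 m, P = 0.209 m (p = P/D = 0.518610); state ← (V=0, rpm=0)
throttle_to(4492): rpm ← 4492
set_airspeed(50.17): V ← 50.17 m/s
final state: V = 50.17 m/s, rpm = 4492 → n = rpm/60 = 74.866667 rev/s
target J* = 0.7247; solve J* = V/(n·D) for n: n = V/(J*·D) = 50.17/(0.7247 × 0.403) = 171.783242 rev/s
rpm = 60·n = 10306.994492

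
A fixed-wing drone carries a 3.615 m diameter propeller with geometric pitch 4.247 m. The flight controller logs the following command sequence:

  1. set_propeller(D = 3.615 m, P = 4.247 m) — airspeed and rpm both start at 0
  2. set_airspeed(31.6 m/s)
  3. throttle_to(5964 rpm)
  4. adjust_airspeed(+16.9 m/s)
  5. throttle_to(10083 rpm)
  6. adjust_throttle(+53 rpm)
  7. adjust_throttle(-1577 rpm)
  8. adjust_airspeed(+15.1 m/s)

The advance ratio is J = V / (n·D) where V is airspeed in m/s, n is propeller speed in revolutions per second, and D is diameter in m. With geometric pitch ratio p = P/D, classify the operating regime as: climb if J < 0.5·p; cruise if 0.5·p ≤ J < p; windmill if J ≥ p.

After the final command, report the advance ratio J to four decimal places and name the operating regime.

J = 0.1233, regime = climb

set_propeller: D = 3.615 m, P = 4.247 m (p = P/D = 1.174827); state ← (V=0, rpm=0)
set_airspeed(31.6): V ← 31.6 m/s
throttle_to(5964): rpm ← 5964
adjust_airspeed(+16.9): V ← 31.6 +16.9 = 48.5 m/s
throttle_to(10083): rpm ← 10083
adjust_throttle(+53): rpm ← 10083 +53 = 10136
adjust_throttle(-1577): rpm ← 10136 -1577 = 8559
adjust_airspeed(+15.1): V ← 48.5 +15.1 = 63.6 m/s
final state: V = 63.6 m/s, rpm = 8559 → n = rpm/60 = 142.650000 rev/s
J = V / (n·D) = 63.6 / (142.650000 × 3.615) = 0.123332
regime bands: climb J<0.5874 | cruise [0.5874, 1.1748) | windmill J≥1.1748
J = 0.1233 → climb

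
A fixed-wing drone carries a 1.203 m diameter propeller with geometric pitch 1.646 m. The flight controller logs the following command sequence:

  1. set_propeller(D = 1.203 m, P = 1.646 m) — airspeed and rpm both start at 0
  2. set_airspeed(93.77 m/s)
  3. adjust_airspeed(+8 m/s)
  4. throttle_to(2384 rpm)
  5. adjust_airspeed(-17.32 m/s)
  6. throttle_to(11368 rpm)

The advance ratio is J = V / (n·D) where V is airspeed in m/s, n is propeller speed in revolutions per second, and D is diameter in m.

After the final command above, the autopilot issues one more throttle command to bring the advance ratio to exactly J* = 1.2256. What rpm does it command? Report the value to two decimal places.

set_propeller: D = 1.203 m, P = 1.646 m (p = P/D = 1.368246); state ← (V=0, rpm=0)
set_airspeed(93.77): V ← 93.77 m/s
adjust_airspeed(+8): V ← 93.77 +8 = 101.77 m/s
throttle_to(2384): rpm ← 2384
adjust_airspeed(-17.32): V ← 101.77 -17.32 = 84.45 m/s
throttle_to(11368): rpm ← 11368
final state: V = 84.45 m/s, rpm = 11368 → n = rpm/60 = 189.466667 rev/s
target J* = 1.2256; solve J* = V/(n·D) for n: n = V/(J*·D) = 84.45/(1.2256 × 1.203) = 57.277661 rev/s
rpm = 60·n = 3436.659656

rpm = 3436.66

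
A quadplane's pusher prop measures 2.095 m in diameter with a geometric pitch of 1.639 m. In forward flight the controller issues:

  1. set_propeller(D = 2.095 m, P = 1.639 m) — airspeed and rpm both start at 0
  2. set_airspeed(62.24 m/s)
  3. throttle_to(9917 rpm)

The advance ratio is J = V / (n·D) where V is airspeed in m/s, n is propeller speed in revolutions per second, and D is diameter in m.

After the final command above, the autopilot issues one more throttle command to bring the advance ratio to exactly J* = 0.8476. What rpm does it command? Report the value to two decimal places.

set_propeller: D = 2.095 m, P = 1.639 m (p = P/D = 0.782339); state ← (V=0, rpm=0)
set_airspeed(62.24): V ← 62.24 m/s
throttle_to(9917): rpm ← 9917
final state: V = 62.24 m/s, rpm = 9917 → n = rpm/60 = 165.283333 rev/s
target J* = 0.8476; solve J* = V/(n·D) for n: n = V/(J*·D) = 62.24/(0.8476 × 2.095) = 35.050532 rev/s
rpm = 60·n = 2103.031894

rpm = 2103.03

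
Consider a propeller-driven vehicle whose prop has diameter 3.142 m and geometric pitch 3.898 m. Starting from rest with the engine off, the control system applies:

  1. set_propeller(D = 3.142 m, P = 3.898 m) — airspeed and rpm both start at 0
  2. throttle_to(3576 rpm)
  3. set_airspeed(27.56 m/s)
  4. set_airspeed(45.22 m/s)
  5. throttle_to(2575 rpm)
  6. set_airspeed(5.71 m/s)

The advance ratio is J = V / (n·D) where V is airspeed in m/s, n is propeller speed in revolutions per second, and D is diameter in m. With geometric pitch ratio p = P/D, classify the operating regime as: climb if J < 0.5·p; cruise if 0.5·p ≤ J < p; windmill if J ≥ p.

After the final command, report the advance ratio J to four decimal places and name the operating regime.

J = 0.0423, regime = climb

set_propeller: D = 3.142 m, P = 3.898 m (p = P/D = 1.240611); state ← (V=0, rpm=0)
throttle_to(3576): rpm ← 3576
set_airspeed(27.56): V ← 27.56 m/s
set_airspeed(45.22): V ← 45.22 m/s
throttle_to(2575): rpm ← 2575
set_airspeed(5.71): V ← 5.71 m/s
final state: V = 5.71 m/s, rpm = 2575 → n = rpm/60 = 42.916667 rev/s
J = V / (n·D) = 5.71 / (42.916667 × 3.142) = 0.042345
regime bands: climb J<0.6203 | cruise [0.6203, 1.2406) | windmill J≥1.2406
J = 0.0423 → climb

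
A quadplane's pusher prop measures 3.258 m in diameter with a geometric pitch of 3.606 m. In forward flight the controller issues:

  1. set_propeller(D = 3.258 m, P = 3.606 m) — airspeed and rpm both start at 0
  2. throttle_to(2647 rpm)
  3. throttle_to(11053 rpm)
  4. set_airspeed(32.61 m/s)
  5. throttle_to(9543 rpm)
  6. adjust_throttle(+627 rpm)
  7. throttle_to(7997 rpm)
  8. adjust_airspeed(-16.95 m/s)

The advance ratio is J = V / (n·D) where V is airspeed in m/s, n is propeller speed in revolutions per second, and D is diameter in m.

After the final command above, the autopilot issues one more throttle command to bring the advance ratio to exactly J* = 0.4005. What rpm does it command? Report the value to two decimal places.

set_propeller: D = 3.258 m, P = 3.606 m (p = P/D = 1.106814); state ← (V=0, rpm=0)
throttle_to(2647): rpm ← 2647
throttle_to(11053): rpm ← 11053
set_airspeed(32.61): V ← 32.61 m/s
throttle_to(9543): rpm ← 9543
adjust_throttle(+627): rpm ← 9543 +627 = 10170
throttle_to(7997): rpm ← 7997
adjust_airspeed(-16.95): V ← 32.61 -16.95 = 15.66 m/s
final state: V = 15.66 m/s, rpm = 7997 → n = rpm/60 = 133.283333 rev/s
target J* = 0.4005; solve J* = V/(n·D) for n: n = V/(J*·D) = 15.66/(0.4005 × 3.258) = 12.001573 rev/s
rpm = 60·n = 720.094357

rpm = 720.09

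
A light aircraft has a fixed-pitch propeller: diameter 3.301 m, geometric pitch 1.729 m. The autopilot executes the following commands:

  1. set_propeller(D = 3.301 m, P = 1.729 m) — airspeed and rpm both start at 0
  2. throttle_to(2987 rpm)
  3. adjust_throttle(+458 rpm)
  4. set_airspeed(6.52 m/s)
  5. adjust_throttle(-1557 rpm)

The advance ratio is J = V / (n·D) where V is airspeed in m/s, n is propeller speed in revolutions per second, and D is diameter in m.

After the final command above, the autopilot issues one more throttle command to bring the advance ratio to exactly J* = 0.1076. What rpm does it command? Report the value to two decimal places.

set_propeller: D = 3.301 m, P = 1.729 m (p = P/D = 0.523781); state ← (V=0, rpm=0)
throttle_to(2987): rpm ← 2987
adjust_throttle(+458): rpm ← 2987 +458 = 3445
set_airspeed(6.52): V ← 6.52 m/s
adjust_throttle(-1557): rpm ← 3445 -1557 = 1888
final state: V = 6.52 m/s, rpm = 1888 → n = rpm/60 = 31.466667 rev/s
target J* = 0.1076; solve J* = V/(n·D) for n: n = V/(J*·D) = 6.52/(0.1076 × 3.301) = 18.356497 rev/s
rpm = 60·n = 1101.389801

rpm = 1101.39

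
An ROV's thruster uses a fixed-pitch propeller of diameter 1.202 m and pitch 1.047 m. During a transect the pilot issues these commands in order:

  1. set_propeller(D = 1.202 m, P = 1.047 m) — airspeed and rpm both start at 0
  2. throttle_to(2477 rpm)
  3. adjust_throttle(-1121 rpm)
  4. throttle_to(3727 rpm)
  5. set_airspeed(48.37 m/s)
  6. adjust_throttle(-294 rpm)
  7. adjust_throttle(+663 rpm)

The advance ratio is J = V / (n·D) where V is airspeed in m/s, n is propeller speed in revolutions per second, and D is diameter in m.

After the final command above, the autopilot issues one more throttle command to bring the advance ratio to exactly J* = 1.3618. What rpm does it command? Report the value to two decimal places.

set_propeller: D = 1.202 m, P = 1.047 m (p = P/D = 0.871048); state ← (V=0, rpm=0)
throttle_to(2477): rpm ← 2477
adjust_throttle(-1121): rpm ← 2477 -1121 = 1356
throttle_to(3727): rpm ← 3727
set_airspeed(48.37): V ← 48.37 m/s
adjust_throttle(-294): rpm ← 3727 -294 = 3433
adjust_throttle(+663): rpm ← 3433 +663 = 4096
final state: V = 48.37 m/s, rpm = 4096 → n = rpm/60 = 68.266667 rev/s
target J* = 1.3618; solve J* = V/(n·D) for n: n = V/(J*·D) = 48.37/(1.3618 × 1.202) = 29.550055 rev/s
rpm = 60·n = 1773.003285

rpm = 1773.00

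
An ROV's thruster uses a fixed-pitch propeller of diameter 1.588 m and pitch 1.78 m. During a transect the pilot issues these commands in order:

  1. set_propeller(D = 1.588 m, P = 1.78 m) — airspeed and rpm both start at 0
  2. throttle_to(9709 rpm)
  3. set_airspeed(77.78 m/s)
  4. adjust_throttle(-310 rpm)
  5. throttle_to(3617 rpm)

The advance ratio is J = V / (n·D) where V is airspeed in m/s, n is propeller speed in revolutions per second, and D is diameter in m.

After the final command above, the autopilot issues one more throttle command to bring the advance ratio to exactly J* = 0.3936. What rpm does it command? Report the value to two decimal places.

rpm = 7466.44

set_propeller: D = 1.588 m, P = 1.78 m (p = P/D = 1.120907); state ← (V=0, rpm=0)
throttle_to(9709): rpm ← 9709
set_airspeed(77.78): V ← 77.78 m/s
adjust_throttle(-310): rpm ← 9709 -310 = 9399
throttle_to(3617): rpm ← 3617
final state: V = 77.78 m/s, rpm = 3617 → n = rpm/60 = 60.283333 rev/s
target J* = 0.3936; solve J* = V/(n·D) for n: n = V/(J*·D) = 77.78/(0.3936 × 1.588) = 124.440673 rev/s
rpm = 60·n = 7466.440376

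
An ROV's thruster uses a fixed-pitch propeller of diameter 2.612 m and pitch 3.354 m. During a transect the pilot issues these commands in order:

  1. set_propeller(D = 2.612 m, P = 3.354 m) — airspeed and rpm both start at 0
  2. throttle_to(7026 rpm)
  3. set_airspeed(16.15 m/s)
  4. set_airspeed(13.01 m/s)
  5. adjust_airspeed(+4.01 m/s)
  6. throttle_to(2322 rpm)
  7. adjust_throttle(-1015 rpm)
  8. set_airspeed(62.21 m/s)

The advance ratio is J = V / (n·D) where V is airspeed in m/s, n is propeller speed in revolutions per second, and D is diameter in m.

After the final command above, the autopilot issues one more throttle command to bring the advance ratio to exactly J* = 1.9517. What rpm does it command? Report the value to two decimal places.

set_propeller: D = 2.612 m, P = 3.354 m (p = P/D = 1.284074); state ← (V=0, rpm=0)
throttle_to(7026): rpm ← 7026
set_airspeed(16.15): V ← 16.15 m/s
set_airspeed(13.01): V ← 13.01 m/s
adjust_airspeed(+4.01): V ← 13.01 +4.01 = 17.02 m/s
throttle_to(2322): rpm ← 2322
adjust_throttle(-1015): rpm ← 2322 -1015 = 1307
set_airspeed(62.21): V ← 62.21 m/s
final state: V = 62.21 m/s, rpm = 1307 → n = rpm/60 = 21.783333 rev/s
target J* = 1.9517; solve J* = V/(n·D) for n: n = V/(J*·D) = 62.21/(1.9517 × 2.612) = 12.203207 rev/s
rpm = 60·n = 732.192401

rpm = 732.19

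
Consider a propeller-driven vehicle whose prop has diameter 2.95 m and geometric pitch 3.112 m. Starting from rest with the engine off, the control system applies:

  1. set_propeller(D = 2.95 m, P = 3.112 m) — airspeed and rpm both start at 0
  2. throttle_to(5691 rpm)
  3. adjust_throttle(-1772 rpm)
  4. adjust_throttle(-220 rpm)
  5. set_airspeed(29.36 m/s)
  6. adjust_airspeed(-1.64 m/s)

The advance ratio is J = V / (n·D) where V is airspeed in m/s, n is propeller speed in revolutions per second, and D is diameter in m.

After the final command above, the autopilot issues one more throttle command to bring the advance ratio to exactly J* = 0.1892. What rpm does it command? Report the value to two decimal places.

rpm = 2979.90

set_propeller: D = 2.95 m, P = 3.112 m (p = P/D = 1.054915); state ← (V=0, rpm=0)
throttle_to(5691): rpm ← 5691
adjust_throttle(-1772): rpm ← 5691 -1772 = 3919
adjust_throttle(-220): rpm ← 3919 -220 = 3699
set_airspeed(29.36): V ← 29.36 m/s
adjust_airspeed(-1.64): V ← 29.36 -1.64 = 27.72 m/s
final state: V = 27.72 m/s, rpm = 3699 → n = rpm/60 = 61.650000 rev/s
target J* = 0.1892; solve J* = V/(n·D) for n: n = V/(J*·D) = 27.72/(0.1892 × 2.95) = 49.664959 rev/s
rpm = 60·n = 2979.897517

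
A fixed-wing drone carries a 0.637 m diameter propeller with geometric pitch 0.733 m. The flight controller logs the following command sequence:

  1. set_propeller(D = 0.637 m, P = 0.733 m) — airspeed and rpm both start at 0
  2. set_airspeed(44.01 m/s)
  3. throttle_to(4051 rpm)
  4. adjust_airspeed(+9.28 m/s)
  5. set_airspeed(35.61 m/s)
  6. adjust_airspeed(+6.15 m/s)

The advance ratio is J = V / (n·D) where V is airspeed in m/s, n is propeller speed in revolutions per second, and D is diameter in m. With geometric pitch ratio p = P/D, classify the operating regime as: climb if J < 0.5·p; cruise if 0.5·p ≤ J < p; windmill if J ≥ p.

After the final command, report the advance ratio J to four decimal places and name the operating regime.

set_propeller: D = 0.637 m, P = 0.733 m (p = P/D = 1.150706); state ← (V=0, rpm=0)
set_airspeed(44.01): V ← 44.01 m/s
throttle_to(4051): rpm ← 4051
adjust_airspeed(+9.28): V ← 44.01 +9.28 = 53.29 m/s
set_airspeed(35.61): V ← 35.61 m/s
adjust_airspeed(+6.15): V ← 35.61 +6.15 = 41.76 m/s
final state: V = 41.76 m/s, rpm = 4051 → n = rpm/60 = 67.516667 rev/s
J = V / (n·D) = 41.76 / (67.516667 × 0.637) = 0.970980
regime bands: climb J<0.5754 | cruise [0.5754, 1.1507) | windmill J≥1.1507
J = 0.9710 → cruise

J = 0.9710, regime = cruise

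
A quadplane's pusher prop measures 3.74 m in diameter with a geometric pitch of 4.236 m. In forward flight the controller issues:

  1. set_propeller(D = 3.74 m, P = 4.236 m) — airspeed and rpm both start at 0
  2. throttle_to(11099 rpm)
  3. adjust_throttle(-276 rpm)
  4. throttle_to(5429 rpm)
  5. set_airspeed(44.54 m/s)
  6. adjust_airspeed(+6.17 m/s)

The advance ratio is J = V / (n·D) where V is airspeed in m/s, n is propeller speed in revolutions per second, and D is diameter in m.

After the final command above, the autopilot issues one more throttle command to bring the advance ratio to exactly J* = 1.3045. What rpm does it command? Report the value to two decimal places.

rpm = 623.63

set_propeller: D = 3.74 m, P = 4.236 m (p = P/D = 1.132620); state ← (V=0, rpm=0)
throttle_to(11099): rpm ← 11099
adjust_throttle(-276): rpm ← 11099 -276 = 10823
throttle_to(5429): rpm ← 5429
set_airspeed(44.54): V ← 44.54 m/s
adjust_airspeed(+6.17): V ← 44.54 +6.17 = 50.71 m/s
final state: V = 50.71 m/s, rpm = 5429 → n = rpm/60 = 90.483333 rev/s
target J* = 1.3045; solve J* = V/(n·D) for n: n = V/(J*·D) = 50.71/(1.3045 × 3.74) = 10.393885 rev/s
rpm = 60·n = 623.633125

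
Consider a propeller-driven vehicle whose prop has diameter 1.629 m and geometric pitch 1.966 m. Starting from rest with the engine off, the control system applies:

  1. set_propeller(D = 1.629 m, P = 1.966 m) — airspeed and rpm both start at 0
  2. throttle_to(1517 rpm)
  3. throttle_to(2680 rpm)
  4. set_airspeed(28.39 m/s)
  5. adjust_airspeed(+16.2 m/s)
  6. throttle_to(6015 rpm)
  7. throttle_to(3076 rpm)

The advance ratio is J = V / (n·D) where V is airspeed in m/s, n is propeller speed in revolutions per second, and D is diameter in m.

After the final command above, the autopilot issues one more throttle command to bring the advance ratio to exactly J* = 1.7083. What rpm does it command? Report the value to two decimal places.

rpm = 961.40

set_propeller: D = 1.629 m, P = 1.966 m (p = P/D = 1.206875); state ← (V=0, rpm=0)
throttle_to(1517): rpm ← 1517
throttle_to(2680): rpm ← 2680
set_airspeed(28.39): V ← 28.39 m/s
adjust_airspeed(+16.2): V ← 28.39 +16.2 = 44.59 m/s
throttle_to(6015): rpm ← 6015
throttle_to(3076): rpm ← 3076
final state: V = 44.59 m/s, rpm = 3076 → n = rpm/60 = 51.266667 rev/s
target J* = 1.7083; solve J* = V/(n·D) for n: n = V/(J*·D) = 44.59/(1.7083 × 1.629) = 16.023310 rev/s
rpm = 60·n = 961.398627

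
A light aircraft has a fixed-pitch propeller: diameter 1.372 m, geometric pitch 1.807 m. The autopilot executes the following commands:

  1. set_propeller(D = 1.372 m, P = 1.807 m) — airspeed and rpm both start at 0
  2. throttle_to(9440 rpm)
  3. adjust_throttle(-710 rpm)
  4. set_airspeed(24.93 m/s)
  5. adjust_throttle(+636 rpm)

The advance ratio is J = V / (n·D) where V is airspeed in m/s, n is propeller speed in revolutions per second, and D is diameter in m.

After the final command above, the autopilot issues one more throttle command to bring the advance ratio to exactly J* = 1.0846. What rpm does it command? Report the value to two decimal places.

set_propeller: D = 1.372 m, P = 1.807 m (p = P/D = 1.317055); state ← (V=0, rpm=0)
throttle_to(9440): rpm ← 9440
adjust_throttle(-710): rpm ← 9440 -710 = 8730
set_airspeed(24.93): V ← 24.93 m/s
adjust_throttle(+636): rpm ← 8730 +636 = 9366
final state: V = 24.93 m/s, rpm = 9366 → n = rpm/60 = 156.100000 rev/s
target J* = 1.0846; solve J* = V/(n·D) for n: n = V/(J*·D) = 24.93/(1.0846 × 1.372) = 16.753231 rev/s
rpm = 60·n = 1005.193837

rpm = 1005.19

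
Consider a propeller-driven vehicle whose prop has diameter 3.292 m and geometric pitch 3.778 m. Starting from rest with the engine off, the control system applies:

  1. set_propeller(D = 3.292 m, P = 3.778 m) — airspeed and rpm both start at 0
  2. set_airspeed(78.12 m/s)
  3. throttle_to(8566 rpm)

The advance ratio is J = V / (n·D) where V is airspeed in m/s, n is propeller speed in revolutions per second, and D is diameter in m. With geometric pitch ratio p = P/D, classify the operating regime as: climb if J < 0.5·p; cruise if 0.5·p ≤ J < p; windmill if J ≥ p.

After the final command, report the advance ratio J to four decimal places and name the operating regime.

set_propeller: D = 3.292 m, P = 3.778 m (p = P/D = 1.147631); state ← (V=0, rpm=0)
set_airspeed(78.12): V ← 78.12 m/s
throttle_to(8566): rpm ← 8566
final state: V = 78.12 m/s, rpm = 8566 → n = rpm/60 = 142.766667 rev/s
J = V / (n·D) = 78.12 / (142.766667 × 3.292) = 0.166217
regime bands: climb J<0.5738 | cruise [0.5738, 1.1476) | windmill J≥1.1476
J = 0.1662 → climb

J = 0.1662, regime = climb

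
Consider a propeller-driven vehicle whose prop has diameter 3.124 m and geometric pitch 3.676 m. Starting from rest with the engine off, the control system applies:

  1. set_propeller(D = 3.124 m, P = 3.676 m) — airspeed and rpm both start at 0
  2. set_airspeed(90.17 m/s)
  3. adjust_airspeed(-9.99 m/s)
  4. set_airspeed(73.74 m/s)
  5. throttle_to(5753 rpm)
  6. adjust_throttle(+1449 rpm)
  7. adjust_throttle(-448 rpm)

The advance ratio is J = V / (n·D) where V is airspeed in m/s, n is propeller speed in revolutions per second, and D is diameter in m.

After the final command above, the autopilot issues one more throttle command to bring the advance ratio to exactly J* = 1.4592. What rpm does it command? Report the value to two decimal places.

set_propeller: D = 3.124 m, P = 3.676 m (p = P/D = 1.176697); state ← (V=0, rpm=0)
set_airspeed(90.17): V ← 90.17 m/s
adjust_airspeed(-9.99): V ← 90.17 -9.99 = 80.18 m/s
set_airspeed(73.74): V ← 73.74 m/s
throttle_to(5753): rpm ← 5753
adjust_throttle(+1449): rpm ← 5753 +1449 = 7202
adjust_throttle(-448): rpm ← 7202 -448 = 6754
final state: V = 73.74 m/s, rpm = 6754 → n = rpm/60 = 112.566667 rev/s
target J* = 1.4592; solve J* = V/(n·D) for n: n = V/(J*·D) = 73.74/(1.4592 × 3.124) = 16.176229 rev/s
rpm = 60·n = 970.573741

rpm = 970.57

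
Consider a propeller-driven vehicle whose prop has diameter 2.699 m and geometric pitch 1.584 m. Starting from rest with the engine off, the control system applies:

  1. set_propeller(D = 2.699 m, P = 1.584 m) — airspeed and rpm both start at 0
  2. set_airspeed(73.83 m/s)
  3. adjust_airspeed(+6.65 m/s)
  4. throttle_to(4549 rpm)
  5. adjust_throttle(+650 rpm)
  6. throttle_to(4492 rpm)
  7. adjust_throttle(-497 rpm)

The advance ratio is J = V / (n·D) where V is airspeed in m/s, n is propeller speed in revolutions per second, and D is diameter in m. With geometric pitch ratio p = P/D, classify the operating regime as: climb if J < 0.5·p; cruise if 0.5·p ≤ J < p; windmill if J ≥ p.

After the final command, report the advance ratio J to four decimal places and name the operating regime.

J = 0.4478, regime = cruise

set_propeller: D = 2.699 m, P = 1.584 m (p = P/D = 0.586884); state ← (V=0, rpm=0)
set_airspeed(73.83): V ← 73.83 m/s
adjust_airspeed(+6.65): V ← 73.83 +6.65 = 80.48 m/s
throttle_to(4549): rpm ← 4549
adjust_throttle(+650): rpm ← 4549 +650 = 5199
throttle_to(4492): rpm ← 4492
adjust_throttle(-497): rpm ← 4492 -497 = 3995
final state: V = 80.48 m/s, rpm = 3995 → n = rpm/60 = 66.583333 rev/s
J = V / (n·D) = 80.48 / (66.583333 × 2.699) = 0.447837
regime bands: climb J<0.2934 | cruise [0.2934, 0.5869) | windmill J≥0.5869
J = 0.4478 → cruise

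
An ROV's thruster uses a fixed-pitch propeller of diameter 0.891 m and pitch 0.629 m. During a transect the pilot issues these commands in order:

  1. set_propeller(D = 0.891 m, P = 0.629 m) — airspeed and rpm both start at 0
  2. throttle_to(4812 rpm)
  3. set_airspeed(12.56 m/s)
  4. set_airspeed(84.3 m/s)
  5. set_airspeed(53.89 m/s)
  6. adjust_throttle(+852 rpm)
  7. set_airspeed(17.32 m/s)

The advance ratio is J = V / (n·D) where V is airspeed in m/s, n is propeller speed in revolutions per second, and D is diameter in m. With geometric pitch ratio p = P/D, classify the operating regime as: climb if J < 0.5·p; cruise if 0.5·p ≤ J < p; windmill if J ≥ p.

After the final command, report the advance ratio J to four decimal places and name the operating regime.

set_propeller: D = 0.891 m, P = 0.629 m (p = P/D = 0.705948); state ← (V=0, rpm=0)
throttle_to(4812): rpm ← 4812
set_airspeed(12.56): V ← 12.56 m/s
set_airspeed(84.3): V ← 84.3 m/s
set_airspeed(53.89): V ← 53.89 m/s
adjust_throttle(+852): rpm ← 4812 +852 = 5664
set_airspeed(17.32): V ← 17.32 m/s
final state: V = 17.32 m/s, rpm = 5664 → n = rpm/60 = 94.400000 rev/s
J = V / (n·D) = 17.32 / (94.400000 × 0.891) = 0.205920
regime bands: climb J<0.3530 | cruise [0.3530, 0.7059) | windmill J≥0.7059
J = 0.2059 → climb

J = 0.2059, regime = climb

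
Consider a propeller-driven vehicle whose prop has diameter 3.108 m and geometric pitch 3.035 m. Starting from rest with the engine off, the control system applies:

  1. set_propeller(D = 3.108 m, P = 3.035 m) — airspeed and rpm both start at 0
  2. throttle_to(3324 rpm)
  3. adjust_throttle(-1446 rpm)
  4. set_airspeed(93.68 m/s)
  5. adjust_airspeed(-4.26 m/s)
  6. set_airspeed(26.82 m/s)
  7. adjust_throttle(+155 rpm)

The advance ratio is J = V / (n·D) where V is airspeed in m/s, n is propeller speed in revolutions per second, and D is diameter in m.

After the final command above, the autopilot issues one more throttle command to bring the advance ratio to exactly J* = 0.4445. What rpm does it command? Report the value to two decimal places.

rpm = 1164.82

set_propeller: D = 3.108 m, P = 3.035 m (p = P/D = 0.976512); state ← (V=0, rpm=0)
throttle_to(3324): rpm ← 3324
adjust_throttle(-1446): rpm ← 3324 -1446 = 1878
set_airspeed(93.68): V ← 93.68 m/s
adjust_airspeed(-4.26): V ← 93.68 -4.26 = 89.42 m/s
set_airspeed(26.82): V ← 26.82 m/s
adjust_throttle(+155): rpm ← 1878 +155 = 2033
final state: V = 26.82 m/s, rpm = 2033 → n = rpm/60 = 33.883333 rev/s
target J* = 0.4445; solve J* = V/(n·D) for n: n = V/(J*·D) = 26.82/(0.4445 × 3.108) = 19.413596 rev/s
rpm = 60·n = 1164.815788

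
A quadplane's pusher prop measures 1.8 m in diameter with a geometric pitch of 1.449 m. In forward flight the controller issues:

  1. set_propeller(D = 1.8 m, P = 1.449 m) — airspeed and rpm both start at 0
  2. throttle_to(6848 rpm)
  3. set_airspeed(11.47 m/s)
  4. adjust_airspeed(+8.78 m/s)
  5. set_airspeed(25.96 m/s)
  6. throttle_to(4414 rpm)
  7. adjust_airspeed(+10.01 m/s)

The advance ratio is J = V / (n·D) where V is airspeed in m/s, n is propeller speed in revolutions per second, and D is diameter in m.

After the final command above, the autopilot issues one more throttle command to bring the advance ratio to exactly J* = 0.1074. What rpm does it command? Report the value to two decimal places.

set_propeller: D = 1.8 m, P = 1.449 m (p = P/D = 0.805000); state ← (V=0, rpm=0)
throttle_to(6848): rpm ← 6848
set_airspeed(11.47): V ← 11.47 m/s
adjust_airspeed(+8.78): V ← 11.47 +8.78 = 20.25 m/s
set_airspeed(25.96): V ← 25.96 m/s
throttle_to(4414): rpm ← 4414
adjust_airspeed(+10.01): V ← 25.96 +10.01 = 35.97 m/s
final state: V = 35.97 m/s, rpm = 4414 → n = rpm/60 = 73.566667 rev/s
target J* = 0.1074; solve J* = V/(n·D) for n: n = V/(J*·D) = 35.97/(0.1074 × 1.8) = 186.064556 rev/s
rpm = 60·n = 11163.873371

rpm = 11163.87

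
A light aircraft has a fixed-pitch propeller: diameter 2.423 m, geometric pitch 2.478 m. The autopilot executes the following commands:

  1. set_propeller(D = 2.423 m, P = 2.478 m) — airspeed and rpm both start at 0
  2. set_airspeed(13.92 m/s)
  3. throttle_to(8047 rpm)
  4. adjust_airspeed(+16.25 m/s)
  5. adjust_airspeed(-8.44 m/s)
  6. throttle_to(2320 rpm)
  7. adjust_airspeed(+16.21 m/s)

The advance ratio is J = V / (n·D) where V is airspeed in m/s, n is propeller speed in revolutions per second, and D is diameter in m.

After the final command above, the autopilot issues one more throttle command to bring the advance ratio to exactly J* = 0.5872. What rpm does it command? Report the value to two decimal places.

rpm = 1599.96

set_propeller: D = 2.423 m, P = 2.478 m (p = P/D = 1.022699); state ← (V=0, rpm=0)
set_airspeed(13.92): V ← 13.92 m/s
throttle_to(8047): rpm ← 8047
adjust_airspeed(+16.25): V ← 13.92 +16.25 = 30.17 m/s
adjust_airspeed(-8.44): V ← 30.17 -8.44 = 21.73 m/s
throttle_to(2320): rpm ← 2320
adjust_airspeed(+16.21): V ← 21.73 +16.21 = 37.94 m/s
final state: V = 37.94 m/s, rpm = 2320 → n = rpm/60 = 38.666667 rev/s
target J* = 0.5872; solve J* = V/(n·D) for n: n = V/(J*·D) = 37.94/(0.5872 × 2.423) = 26.665999 rev/s
rpm = 60·n = 1599.959966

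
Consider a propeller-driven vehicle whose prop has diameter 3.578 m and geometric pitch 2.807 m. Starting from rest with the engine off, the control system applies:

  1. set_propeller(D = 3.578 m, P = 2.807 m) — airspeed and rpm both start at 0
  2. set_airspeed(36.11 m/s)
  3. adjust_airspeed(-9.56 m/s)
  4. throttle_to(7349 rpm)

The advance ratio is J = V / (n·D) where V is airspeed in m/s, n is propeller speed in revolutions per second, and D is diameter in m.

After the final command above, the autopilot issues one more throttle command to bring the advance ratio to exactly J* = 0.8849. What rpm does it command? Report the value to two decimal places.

set_propeller: D = 3.578 m, P = 2.807 m (p = P/D = 0.784516); state ← (V=0, rpm=0)
set_airspeed(36.11): V ← 36.11 m/s
adjust_airspeed(-9.56): V ← 36.11 -9.56 = 26.55 m/s
throttle_to(7349): rpm ← 7349
final state: V = 26.55 m/s, rpm = 7349 → n = rpm/60 = 122.483333 rev/s
target J* = 0.8849; solve J* = V/(n·D) for n: n = V/(J*·D) = 26.55/(0.8849 × 3.578) = 8.385520 rev/s
rpm = 60·n = 503.131194

rpm = 503.13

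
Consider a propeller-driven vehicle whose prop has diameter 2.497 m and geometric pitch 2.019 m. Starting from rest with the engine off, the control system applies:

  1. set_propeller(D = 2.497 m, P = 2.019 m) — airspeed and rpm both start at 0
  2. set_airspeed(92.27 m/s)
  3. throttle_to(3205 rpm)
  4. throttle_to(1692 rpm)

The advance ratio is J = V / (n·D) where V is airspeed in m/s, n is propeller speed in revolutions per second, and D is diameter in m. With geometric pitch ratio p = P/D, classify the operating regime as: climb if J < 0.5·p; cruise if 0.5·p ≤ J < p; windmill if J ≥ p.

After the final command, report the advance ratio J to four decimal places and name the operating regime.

J = 1.3104, regime = windmill

set_propeller: D = 2.497 m, P = 2.019 m (p = P/D = 0.808570); state ← (V=0, rpm=0)
set_airspeed(92.27): V ← 92.27 m/s
throttle_to(3205): rpm ← 3205
throttle_to(1692): rpm ← 1692
final state: V = 92.27 m/s, rpm = 1692 → n = rpm/60 = 28.200000 rev/s
J = V / (n·D) = 92.27 / (28.200000 × 2.497) = 1.310367
regime bands: climb J<0.4043 | cruise [0.4043, 0.8086) | windmill J≥0.8086
J = 1.3104 → windmill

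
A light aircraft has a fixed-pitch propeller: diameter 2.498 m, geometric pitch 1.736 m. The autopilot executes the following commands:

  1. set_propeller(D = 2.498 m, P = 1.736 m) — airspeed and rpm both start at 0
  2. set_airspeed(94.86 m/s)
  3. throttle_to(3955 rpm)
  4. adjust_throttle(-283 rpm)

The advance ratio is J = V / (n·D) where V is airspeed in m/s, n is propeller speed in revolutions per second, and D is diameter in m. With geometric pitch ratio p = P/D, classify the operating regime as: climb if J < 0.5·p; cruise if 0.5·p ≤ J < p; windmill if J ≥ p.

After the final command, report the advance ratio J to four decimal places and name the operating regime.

set_propeller: D = 2.498 m, P = 1.736 m (p = P/D = 0.694956); state ← (V=0, rpm=0)
set_airspeed(94.86): V ← 94.86 m/s
throttle_to(3955): rpm ← 3955
adjust_throttle(-283): rpm ← 3955 -283 = 3672
final state: V = 94.86 m/s, rpm = 3672 → n = rpm/60 = 61.200000 rev/s
J = V / (n·D) = 94.86 / (61.200000 × 2.498) = 0.620496
regime bands: climb J<0.3475 | cruise [0.3475, 0.6950) | windmill J≥0.6950
J = 0.6205 → cruise

J = 0.6205, regime = cruise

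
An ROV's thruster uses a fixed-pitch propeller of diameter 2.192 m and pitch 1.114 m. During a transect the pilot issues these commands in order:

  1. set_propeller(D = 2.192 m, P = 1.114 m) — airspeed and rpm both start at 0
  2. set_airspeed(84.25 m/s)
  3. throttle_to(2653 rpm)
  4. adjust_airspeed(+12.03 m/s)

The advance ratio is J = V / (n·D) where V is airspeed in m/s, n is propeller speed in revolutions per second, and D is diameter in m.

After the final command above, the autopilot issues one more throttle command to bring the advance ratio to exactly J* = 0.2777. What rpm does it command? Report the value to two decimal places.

set_propeller: D = 2.192 m, P = 1.114 m (p = P/D = 0.508212); state ← (V=0, rpm=0)
set_airspeed(84.25): V ← 84.25 m/s
throttle_to(2653): rpm ← 2653
adjust_airspeed(+12.03): V ← 84.25 +12.03 = 96.28 m/s
final state: V = 96.28 m/s, rpm = 2653 → n = rpm/60 = 44.216667 rev/s
target J* = 0.2777; solve J* = V/(n·D) for n: n = V/(J*·D) = 96.28/(0.2777 × 2.192) = 158.168375 rev/s
rpm = 60·n = 9490.102484

rpm = 9490.10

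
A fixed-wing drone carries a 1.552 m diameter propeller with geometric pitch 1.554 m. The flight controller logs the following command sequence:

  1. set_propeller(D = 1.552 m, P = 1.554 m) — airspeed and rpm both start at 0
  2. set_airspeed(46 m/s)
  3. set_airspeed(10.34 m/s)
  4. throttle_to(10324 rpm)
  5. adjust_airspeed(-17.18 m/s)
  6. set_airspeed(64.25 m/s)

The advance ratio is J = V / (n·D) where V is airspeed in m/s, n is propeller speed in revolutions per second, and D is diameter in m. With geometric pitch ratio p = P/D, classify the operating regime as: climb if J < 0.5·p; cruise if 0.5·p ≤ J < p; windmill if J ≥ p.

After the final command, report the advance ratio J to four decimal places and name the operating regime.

set_propeller: D = 1.552 m, P = 1.554 m (p = P/D = 1.001289); state ← (V=0, rpm=0)
set_airspeed(46): V ← 46 m/s
set_airspeed(10.34): V ← 10.34 m/s
throttle_to(10324): rpm ← 10324
adjust_airspeed(-17.18): V ← 10.34 -17.18 = -6.84 m/s
set_airspeed(64.25): V ← 64.25 m/s
final state: V = 64.25 m/s, rpm = 10324 → n = rpm/60 = 172.066667 rev/s
J = V / (n·D) = 64.25 / (172.066667 × 1.552) = 0.240594
regime bands: climb J<0.5006 | cruise [0.5006, 1.0013) | windmill J≥1.0013
J = 0.2406 → climb

J = 0.2406, regime = climb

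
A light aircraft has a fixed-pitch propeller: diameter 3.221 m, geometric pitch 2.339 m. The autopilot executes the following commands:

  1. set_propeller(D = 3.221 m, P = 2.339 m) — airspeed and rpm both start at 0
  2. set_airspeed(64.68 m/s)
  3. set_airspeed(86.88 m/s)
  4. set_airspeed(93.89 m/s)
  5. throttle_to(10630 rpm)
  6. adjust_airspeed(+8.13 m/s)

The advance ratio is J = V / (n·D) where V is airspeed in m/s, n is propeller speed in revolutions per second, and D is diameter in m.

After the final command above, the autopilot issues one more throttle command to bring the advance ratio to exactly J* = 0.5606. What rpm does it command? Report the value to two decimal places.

set_propeller: D = 3.221 m, P = 2.339 m (p = P/D = 0.726172); state ← (V=0, rpm=0)
set_airspeed(64.68): V ← 64.68 m/s
set_airspeed(86.88): V ← 86.88 m/s
set_airspeed(93.89): V ← 93.89 m/s
throttle_to(10630): rpm ← 10630
adjust_airspeed(+8.13): V ← 93.89 +8.13 = 102.02 m/s
final state: V = 102.02 m/s, rpm = 10630 → n = rpm/60 = 177.166667 rev/s
target J* = 0.5606; solve J* = V/(n·D) for n: n = V/(J*·D) = 102.02/(0.5606 × 3.221) = 56.499096 rev/s
rpm = 60·n = 3389.945775

rpm = 3389.95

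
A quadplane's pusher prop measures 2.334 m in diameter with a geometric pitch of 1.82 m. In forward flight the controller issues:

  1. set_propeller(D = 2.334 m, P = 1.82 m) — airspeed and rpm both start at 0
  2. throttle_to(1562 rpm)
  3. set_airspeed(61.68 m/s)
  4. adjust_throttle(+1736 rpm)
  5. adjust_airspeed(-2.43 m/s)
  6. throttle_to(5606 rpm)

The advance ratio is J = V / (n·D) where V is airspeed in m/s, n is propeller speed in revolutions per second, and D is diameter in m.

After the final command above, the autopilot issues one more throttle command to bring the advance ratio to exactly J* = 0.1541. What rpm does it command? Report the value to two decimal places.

rpm = 9884.08

set_propeller: D = 2.334 m, P = 1.82 m (p = P/D = 0.779777); state ← (V=0, rpm=0)
throttle_to(1562): rpm ← 1562
set_airspeed(61.68): V ← 61.68 m/s
adjust_throttle(+1736): rpm ← 1562 +1736 = 3298
adjust_airspeed(-2.43): V ← 61.68 -2.43 = 59.25 m/s
throttle_to(5606): rpm ← 5606
final state: V = 59.25 m/s, rpm = 5606 → n = rpm/60 = 93.433333 rev/s
target J* = 0.1541; solve J* = V/(n·D) for n: n = V/(J*·D) = 59.25/(0.1541 × 2.334) = 164.734615 rev/s
rpm = 60·n = 9884.076877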